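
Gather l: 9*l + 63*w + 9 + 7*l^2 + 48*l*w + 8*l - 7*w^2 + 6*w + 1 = 7*l^2 + l*(48*w + 17) - 7*w^2 + 69*w + 10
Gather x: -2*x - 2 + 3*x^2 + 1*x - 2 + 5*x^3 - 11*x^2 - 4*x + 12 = 5*x^3 - 8*x^2 - 5*x + 8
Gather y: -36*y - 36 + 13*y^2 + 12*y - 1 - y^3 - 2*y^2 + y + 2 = -y^3 + 11*y^2 - 23*y - 35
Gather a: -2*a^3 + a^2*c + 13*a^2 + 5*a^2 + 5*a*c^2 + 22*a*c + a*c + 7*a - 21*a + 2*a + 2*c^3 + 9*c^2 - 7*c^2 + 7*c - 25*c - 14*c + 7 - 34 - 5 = -2*a^3 + a^2*(c + 18) + a*(5*c^2 + 23*c - 12) + 2*c^3 + 2*c^2 - 32*c - 32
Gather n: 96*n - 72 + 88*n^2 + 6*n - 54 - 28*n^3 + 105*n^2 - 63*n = -28*n^3 + 193*n^2 + 39*n - 126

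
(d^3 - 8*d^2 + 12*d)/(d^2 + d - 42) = d*(d - 2)/(d + 7)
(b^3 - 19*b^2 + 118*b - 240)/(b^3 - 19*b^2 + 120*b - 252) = (b^2 - 13*b + 40)/(b^2 - 13*b + 42)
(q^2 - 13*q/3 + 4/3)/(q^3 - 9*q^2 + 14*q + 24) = (q - 1/3)/(q^2 - 5*q - 6)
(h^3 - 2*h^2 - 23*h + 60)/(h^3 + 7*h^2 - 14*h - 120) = (h - 3)/(h + 6)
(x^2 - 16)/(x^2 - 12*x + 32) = (x + 4)/(x - 8)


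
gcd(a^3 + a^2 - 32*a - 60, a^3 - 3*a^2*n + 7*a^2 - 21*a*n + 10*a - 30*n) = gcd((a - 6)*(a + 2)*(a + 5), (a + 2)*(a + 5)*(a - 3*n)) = a^2 + 7*a + 10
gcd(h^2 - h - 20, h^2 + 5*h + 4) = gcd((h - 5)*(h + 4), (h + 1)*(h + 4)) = h + 4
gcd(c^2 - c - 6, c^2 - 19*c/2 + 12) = 1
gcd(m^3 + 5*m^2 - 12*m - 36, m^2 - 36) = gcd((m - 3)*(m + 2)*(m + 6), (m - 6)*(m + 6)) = m + 6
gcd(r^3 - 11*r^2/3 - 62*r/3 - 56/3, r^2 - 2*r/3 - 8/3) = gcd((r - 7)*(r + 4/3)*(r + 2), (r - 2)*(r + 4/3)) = r + 4/3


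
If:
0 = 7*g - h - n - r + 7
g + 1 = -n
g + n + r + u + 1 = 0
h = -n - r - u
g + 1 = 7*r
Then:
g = -1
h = 0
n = 0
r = 0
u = 0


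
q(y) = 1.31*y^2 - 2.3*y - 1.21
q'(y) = 2.62*y - 2.3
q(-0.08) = -1.02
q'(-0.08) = -2.51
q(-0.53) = 0.38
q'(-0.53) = -3.69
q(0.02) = -1.26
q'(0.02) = -2.25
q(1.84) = -1.01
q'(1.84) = 2.52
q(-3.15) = 19.03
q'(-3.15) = -10.55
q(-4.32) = 33.17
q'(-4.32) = -13.62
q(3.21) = 4.91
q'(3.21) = 6.11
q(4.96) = 19.61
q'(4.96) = 10.70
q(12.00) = 159.83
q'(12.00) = 29.14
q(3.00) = 3.68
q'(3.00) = 5.56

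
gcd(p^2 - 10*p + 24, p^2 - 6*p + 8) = p - 4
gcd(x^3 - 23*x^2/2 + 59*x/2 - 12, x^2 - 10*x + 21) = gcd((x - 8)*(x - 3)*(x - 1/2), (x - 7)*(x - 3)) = x - 3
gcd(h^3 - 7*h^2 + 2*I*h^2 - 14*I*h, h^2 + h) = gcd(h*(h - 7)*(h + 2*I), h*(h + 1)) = h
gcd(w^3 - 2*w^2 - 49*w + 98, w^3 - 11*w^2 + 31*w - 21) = w - 7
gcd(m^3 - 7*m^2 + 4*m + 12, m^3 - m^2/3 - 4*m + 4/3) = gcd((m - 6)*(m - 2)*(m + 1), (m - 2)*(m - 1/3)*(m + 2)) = m - 2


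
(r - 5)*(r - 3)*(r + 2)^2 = r^4 - 4*r^3 - 13*r^2 + 28*r + 60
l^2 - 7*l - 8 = (l - 8)*(l + 1)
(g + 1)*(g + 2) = g^2 + 3*g + 2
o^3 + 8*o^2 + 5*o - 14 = (o - 1)*(o + 2)*(o + 7)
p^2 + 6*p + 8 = (p + 2)*(p + 4)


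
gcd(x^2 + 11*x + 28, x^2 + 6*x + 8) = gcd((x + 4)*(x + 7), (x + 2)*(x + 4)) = x + 4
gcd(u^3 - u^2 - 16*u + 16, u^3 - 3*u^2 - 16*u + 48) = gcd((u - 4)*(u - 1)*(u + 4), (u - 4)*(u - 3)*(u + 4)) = u^2 - 16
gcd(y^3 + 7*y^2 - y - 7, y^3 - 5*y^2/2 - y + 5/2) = y^2 - 1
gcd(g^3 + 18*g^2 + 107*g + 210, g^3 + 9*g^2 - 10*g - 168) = g^2 + 13*g + 42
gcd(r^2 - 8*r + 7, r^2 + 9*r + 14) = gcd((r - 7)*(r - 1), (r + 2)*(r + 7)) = 1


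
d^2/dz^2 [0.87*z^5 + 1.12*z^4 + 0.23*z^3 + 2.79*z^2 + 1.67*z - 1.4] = 17.4*z^3 + 13.44*z^2 + 1.38*z + 5.58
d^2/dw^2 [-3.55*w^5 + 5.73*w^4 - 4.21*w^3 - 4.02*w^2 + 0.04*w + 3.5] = -71.0*w^3 + 68.76*w^2 - 25.26*w - 8.04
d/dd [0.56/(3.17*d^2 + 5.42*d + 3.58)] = (-3.5504*d - 3.0352)/(3.17*d^2 + 5.42*d + 3.58)^2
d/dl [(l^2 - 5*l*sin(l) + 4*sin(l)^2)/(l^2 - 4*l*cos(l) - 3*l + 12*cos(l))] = ((l^2 - 5*l*sin(l) + 4*sin(l)^2)*(-4*l*sin(l) - 2*l + 12*sin(l) + 4*cos(l) + 3) + (l^2 - 4*l*cos(l) - 3*l + 12*cos(l))*(-5*l*cos(l) + 2*l - 5*sin(l) + 4*sin(2*l)))/((l - 3)^2*(l - 4*cos(l))^2)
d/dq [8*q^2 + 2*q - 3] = 16*q + 2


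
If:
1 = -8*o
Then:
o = -1/8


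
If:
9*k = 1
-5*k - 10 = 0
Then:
No Solution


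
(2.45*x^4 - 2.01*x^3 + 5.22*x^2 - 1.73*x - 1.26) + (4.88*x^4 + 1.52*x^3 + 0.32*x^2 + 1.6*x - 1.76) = 7.33*x^4 - 0.49*x^3 + 5.54*x^2 - 0.13*x - 3.02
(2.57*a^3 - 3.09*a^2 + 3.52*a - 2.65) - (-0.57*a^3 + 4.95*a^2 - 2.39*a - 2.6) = 3.14*a^3 - 8.04*a^2 + 5.91*a - 0.0499999999999998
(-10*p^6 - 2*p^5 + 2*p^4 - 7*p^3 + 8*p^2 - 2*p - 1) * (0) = 0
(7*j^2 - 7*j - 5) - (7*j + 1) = 7*j^2 - 14*j - 6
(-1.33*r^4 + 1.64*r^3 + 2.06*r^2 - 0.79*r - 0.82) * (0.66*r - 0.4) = -0.8778*r^5 + 1.6144*r^4 + 0.7036*r^3 - 1.3454*r^2 - 0.2252*r + 0.328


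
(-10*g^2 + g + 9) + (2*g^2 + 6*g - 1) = -8*g^2 + 7*g + 8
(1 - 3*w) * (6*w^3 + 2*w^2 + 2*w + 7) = -18*w^4 - 4*w^2 - 19*w + 7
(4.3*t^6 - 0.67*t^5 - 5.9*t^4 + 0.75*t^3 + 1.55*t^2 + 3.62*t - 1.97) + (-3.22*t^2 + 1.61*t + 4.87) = 4.3*t^6 - 0.67*t^5 - 5.9*t^4 + 0.75*t^3 - 1.67*t^2 + 5.23*t + 2.9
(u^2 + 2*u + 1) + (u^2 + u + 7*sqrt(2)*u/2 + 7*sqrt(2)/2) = 2*u^2 + 3*u + 7*sqrt(2)*u/2 + 1 + 7*sqrt(2)/2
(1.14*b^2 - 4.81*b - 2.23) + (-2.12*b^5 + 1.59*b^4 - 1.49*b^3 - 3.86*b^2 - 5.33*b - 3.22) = -2.12*b^5 + 1.59*b^4 - 1.49*b^3 - 2.72*b^2 - 10.14*b - 5.45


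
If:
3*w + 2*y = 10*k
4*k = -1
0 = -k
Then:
No Solution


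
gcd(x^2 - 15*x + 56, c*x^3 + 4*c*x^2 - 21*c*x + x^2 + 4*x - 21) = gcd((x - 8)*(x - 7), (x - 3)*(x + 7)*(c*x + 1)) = 1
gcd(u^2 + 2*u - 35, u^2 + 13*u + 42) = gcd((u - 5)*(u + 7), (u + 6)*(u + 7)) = u + 7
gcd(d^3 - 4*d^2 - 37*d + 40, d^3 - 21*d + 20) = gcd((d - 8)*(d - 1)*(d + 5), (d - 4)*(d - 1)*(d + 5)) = d^2 + 4*d - 5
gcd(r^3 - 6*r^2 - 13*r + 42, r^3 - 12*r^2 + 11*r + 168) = r^2 - 4*r - 21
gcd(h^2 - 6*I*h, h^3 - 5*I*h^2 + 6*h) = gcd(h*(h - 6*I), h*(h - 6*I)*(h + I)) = h^2 - 6*I*h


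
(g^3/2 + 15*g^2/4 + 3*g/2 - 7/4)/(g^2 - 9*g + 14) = (2*g^3 + 15*g^2 + 6*g - 7)/(4*(g^2 - 9*g + 14))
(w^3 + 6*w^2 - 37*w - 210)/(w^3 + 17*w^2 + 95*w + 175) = (w - 6)/(w + 5)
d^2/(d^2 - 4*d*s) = d/(d - 4*s)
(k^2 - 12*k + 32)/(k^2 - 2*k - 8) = (k - 8)/(k + 2)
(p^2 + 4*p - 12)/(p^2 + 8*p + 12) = (p - 2)/(p + 2)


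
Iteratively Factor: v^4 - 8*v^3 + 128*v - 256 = (v - 4)*(v^3 - 4*v^2 - 16*v + 64) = (v - 4)*(v + 4)*(v^2 - 8*v + 16) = (v - 4)^2*(v + 4)*(v - 4)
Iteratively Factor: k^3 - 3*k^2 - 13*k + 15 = (k + 3)*(k^2 - 6*k + 5) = (k - 1)*(k + 3)*(k - 5)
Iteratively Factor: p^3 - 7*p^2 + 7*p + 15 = (p - 5)*(p^2 - 2*p - 3) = (p - 5)*(p + 1)*(p - 3)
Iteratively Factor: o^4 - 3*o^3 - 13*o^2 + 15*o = (o - 1)*(o^3 - 2*o^2 - 15*o) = (o - 1)*(o + 3)*(o^2 - 5*o) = o*(o - 1)*(o + 3)*(o - 5)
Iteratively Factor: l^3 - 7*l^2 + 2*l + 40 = (l - 5)*(l^2 - 2*l - 8) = (l - 5)*(l + 2)*(l - 4)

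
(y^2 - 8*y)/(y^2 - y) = (y - 8)/(y - 1)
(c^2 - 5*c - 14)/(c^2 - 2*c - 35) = (c + 2)/(c + 5)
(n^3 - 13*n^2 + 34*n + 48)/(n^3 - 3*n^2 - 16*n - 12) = (n - 8)/(n + 2)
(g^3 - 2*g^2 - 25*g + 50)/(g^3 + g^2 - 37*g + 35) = (g^2 + 3*g - 10)/(g^2 + 6*g - 7)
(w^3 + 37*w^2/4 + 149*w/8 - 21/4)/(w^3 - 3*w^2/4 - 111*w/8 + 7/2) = (w + 6)/(w - 4)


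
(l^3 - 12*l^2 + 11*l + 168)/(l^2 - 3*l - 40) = (l^2 - 4*l - 21)/(l + 5)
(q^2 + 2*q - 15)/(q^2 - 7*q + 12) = (q + 5)/(q - 4)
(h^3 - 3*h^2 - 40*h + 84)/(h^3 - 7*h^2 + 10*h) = (h^2 - h - 42)/(h*(h - 5))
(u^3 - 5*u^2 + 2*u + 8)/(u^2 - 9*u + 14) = (u^2 - 3*u - 4)/(u - 7)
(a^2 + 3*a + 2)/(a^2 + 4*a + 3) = (a + 2)/(a + 3)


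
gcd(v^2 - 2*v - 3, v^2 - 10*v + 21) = v - 3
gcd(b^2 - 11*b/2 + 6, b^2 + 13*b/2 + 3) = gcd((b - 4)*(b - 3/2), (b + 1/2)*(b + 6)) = 1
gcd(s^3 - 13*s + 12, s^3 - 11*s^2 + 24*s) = s - 3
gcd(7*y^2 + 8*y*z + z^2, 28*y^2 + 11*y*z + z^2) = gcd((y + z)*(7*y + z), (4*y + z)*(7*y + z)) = 7*y + z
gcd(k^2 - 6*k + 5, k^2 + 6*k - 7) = k - 1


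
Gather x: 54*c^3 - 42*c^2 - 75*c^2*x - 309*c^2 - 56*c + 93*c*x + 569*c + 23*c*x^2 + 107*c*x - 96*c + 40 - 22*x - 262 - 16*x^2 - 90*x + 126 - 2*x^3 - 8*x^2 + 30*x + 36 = 54*c^3 - 351*c^2 + 417*c - 2*x^3 + x^2*(23*c - 24) + x*(-75*c^2 + 200*c - 82) - 60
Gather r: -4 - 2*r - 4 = -2*r - 8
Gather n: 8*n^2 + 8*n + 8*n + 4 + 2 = 8*n^2 + 16*n + 6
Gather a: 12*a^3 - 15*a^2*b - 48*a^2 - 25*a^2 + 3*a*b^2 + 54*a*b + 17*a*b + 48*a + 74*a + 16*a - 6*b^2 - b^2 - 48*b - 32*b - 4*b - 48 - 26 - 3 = 12*a^3 + a^2*(-15*b - 73) + a*(3*b^2 + 71*b + 138) - 7*b^2 - 84*b - 77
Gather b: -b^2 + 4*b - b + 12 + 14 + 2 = -b^2 + 3*b + 28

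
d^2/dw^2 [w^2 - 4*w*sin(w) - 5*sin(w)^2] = 4*w*sin(w) + 20*sin(w)^2 - 8*cos(w) - 8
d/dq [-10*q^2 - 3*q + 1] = -20*q - 3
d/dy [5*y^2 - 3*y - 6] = 10*y - 3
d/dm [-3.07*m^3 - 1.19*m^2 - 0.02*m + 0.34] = -9.21*m^2 - 2.38*m - 0.02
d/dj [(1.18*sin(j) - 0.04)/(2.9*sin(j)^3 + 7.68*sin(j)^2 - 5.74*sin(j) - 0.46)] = (-6.844*sin(j)^3 - 8.7144*sin(j)^2 + 0.6144*sin(j) - 0.7724)*cos(j)/(8.41*sin(j)^6 + 44.544*sin(j)^5 + 25.6904*sin(j)^4 - 90.8344*sin(j)^3 + 25.882*sin(j)^2 + 5.2808*sin(j) + 0.2116)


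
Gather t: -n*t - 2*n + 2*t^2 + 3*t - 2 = -2*n + 2*t^2 + t*(3 - n) - 2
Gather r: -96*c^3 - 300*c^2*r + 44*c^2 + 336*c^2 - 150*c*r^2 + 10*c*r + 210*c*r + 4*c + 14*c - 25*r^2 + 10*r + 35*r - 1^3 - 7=-96*c^3 + 380*c^2 + 18*c + r^2*(-150*c - 25) + r*(-300*c^2 + 220*c + 45) - 8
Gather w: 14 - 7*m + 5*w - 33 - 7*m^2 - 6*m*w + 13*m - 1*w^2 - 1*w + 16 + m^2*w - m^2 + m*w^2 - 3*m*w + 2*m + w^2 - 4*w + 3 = -8*m^2 + m*w^2 + 8*m + w*(m^2 - 9*m)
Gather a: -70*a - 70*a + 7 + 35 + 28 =70 - 140*a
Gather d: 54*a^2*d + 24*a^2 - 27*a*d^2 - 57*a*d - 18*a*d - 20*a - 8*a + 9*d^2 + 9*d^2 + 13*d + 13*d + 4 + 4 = 24*a^2 - 28*a + d^2*(18 - 27*a) + d*(54*a^2 - 75*a + 26) + 8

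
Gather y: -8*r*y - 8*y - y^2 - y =-y^2 + y*(-8*r - 9)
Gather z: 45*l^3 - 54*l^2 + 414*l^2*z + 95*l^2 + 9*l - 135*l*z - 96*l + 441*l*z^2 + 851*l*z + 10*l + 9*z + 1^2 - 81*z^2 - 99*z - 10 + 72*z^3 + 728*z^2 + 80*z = 45*l^3 + 41*l^2 - 77*l + 72*z^3 + z^2*(441*l + 647) + z*(414*l^2 + 716*l - 10) - 9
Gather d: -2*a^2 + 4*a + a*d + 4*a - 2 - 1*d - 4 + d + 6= -2*a^2 + a*d + 8*a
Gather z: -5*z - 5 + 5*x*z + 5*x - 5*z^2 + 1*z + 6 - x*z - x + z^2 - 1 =4*x - 4*z^2 + z*(4*x - 4)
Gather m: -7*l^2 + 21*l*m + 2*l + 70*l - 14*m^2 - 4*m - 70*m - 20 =-7*l^2 + 72*l - 14*m^2 + m*(21*l - 74) - 20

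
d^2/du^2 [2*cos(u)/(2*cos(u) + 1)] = 2*(-cos(u) + cos(2*u) - 3)/(2*cos(u) + 1)^3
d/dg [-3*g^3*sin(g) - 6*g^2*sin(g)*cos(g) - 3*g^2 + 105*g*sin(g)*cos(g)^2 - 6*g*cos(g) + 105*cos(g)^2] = -3*g^3*cos(g) - 9*g^2*sin(g) - 6*g^2*cos(2*g) + 6*g*sin(g) - 6*g*sin(2*g) + 105*g*cos(g)/4 + 315*g*cos(3*g)/4 - 6*g + 105*sin(g)/4 - 105*sin(2*g) + 105*sin(3*g)/4 - 6*cos(g)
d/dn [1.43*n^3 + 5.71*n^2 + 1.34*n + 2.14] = 4.29*n^2 + 11.42*n + 1.34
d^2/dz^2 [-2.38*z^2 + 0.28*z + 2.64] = -4.76000000000000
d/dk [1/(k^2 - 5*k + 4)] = (5 - 2*k)/(k^2 - 5*k + 4)^2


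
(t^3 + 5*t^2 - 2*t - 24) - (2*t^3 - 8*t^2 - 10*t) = -t^3 + 13*t^2 + 8*t - 24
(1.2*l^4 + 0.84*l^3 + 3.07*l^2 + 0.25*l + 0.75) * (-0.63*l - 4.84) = -0.756*l^5 - 6.3372*l^4 - 5.9997*l^3 - 15.0163*l^2 - 1.6825*l - 3.63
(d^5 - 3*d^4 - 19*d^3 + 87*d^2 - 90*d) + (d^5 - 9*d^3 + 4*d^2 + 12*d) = 2*d^5 - 3*d^4 - 28*d^3 + 91*d^2 - 78*d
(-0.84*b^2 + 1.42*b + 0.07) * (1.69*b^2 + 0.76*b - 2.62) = -1.4196*b^4 + 1.7614*b^3 + 3.3983*b^2 - 3.6672*b - 0.1834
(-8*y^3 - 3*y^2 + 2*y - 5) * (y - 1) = -8*y^4 + 5*y^3 + 5*y^2 - 7*y + 5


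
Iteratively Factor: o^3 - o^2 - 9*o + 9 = (o + 3)*(o^2 - 4*o + 3) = (o - 3)*(o + 3)*(o - 1)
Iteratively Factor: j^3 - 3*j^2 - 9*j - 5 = (j + 1)*(j^2 - 4*j - 5) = (j - 5)*(j + 1)*(j + 1)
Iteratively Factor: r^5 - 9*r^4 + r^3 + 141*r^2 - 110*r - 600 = (r - 5)*(r^4 - 4*r^3 - 19*r^2 + 46*r + 120) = (r - 5)*(r + 3)*(r^3 - 7*r^2 + 2*r + 40) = (r - 5)*(r - 4)*(r + 3)*(r^2 - 3*r - 10) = (r - 5)^2*(r - 4)*(r + 3)*(r + 2)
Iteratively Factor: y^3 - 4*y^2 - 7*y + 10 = (y - 1)*(y^2 - 3*y - 10) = (y - 5)*(y - 1)*(y + 2)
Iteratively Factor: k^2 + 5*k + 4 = (k + 4)*(k + 1)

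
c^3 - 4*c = c*(c - 2)*(c + 2)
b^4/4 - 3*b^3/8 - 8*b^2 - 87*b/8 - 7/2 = (b/4 + 1)*(b - 7)*(b + 1/2)*(b + 1)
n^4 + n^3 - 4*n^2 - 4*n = n*(n - 2)*(n + 1)*(n + 2)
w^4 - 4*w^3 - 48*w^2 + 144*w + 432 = (w - 6)^2*(w + 2)*(w + 6)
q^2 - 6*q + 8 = (q - 4)*(q - 2)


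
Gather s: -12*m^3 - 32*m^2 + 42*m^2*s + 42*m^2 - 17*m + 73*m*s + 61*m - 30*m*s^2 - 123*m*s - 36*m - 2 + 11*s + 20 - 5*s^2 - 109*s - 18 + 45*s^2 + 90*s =-12*m^3 + 10*m^2 + 8*m + s^2*(40 - 30*m) + s*(42*m^2 - 50*m - 8)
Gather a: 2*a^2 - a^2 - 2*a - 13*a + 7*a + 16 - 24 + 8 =a^2 - 8*a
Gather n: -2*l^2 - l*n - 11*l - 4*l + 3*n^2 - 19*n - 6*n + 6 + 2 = -2*l^2 - 15*l + 3*n^2 + n*(-l - 25) + 8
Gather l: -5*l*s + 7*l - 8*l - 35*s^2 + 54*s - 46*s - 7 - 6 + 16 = l*(-5*s - 1) - 35*s^2 + 8*s + 3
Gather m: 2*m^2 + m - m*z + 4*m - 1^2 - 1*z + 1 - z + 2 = 2*m^2 + m*(5 - z) - 2*z + 2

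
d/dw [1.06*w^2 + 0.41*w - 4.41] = 2.12*w + 0.41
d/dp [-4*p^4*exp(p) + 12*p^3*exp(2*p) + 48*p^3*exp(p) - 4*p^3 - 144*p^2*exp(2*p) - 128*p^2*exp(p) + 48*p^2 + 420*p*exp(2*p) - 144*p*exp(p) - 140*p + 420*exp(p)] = -4*p^4*exp(p) + 24*p^3*exp(2*p) + 32*p^3*exp(p) - 252*p^2*exp(2*p) + 16*p^2*exp(p) - 12*p^2 + 552*p*exp(2*p) - 400*p*exp(p) + 96*p + 420*exp(2*p) + 276*exp(p) - 140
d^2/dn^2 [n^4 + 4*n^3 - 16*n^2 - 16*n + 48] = 12*n^2 + 24*n - 32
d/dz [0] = 0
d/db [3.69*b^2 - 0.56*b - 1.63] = 7.38*b - 0.56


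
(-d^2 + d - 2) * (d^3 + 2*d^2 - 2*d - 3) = -d^5 - d^4 + 2*d^3 - 3*d^2 + d + 6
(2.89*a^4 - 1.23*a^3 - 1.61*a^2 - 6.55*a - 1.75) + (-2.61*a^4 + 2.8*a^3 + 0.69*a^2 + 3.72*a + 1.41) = 0.28*a^4 + 1.57*a^3 - 0.92*a^2 - 2.83*a - 0.34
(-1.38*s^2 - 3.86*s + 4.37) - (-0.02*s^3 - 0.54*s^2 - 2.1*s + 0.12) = 0.02*s^3 - 0.84*s^2 - 1.76*s + 4.25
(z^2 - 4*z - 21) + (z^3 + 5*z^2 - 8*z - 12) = z^3 + 6*z^2 - 12*z - 33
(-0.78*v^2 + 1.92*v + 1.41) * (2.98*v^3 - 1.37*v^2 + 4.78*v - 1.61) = -2.3244*v^5 + 6.7902*v^4 - 2.157*v^3 + 8.5017*v^2 + 3.6486*v - 2.2701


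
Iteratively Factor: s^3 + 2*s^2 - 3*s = (s)*(s^2 + 2*s - 3) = s*(s - 1)*(s + 3)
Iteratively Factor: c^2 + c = (c)*(c + 1)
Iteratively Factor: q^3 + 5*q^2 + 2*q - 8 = (q + 2)*(q^2 + 3*q - 4) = (q + 2)*(q + 4)*(q - 1)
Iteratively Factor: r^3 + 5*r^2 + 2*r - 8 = (r + 4)*(r^2 + r - 2) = (r - 1)*(r + 4)*(r + 2)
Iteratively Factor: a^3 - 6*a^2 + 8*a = (a - 2)*(a^2 - 4*a) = a*(a - 2)*(a - 4)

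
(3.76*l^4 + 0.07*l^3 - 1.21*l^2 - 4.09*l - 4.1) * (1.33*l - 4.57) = 5.0008*l^5 - 17.0901*l^4 - 1.9292*l^3 + 0.0899999999999999*l^2 + 13.2383*l + 18.737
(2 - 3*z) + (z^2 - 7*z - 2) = z^2 - 10*z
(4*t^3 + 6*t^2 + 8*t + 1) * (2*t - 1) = 8*t^4 + 8*t^3 + 10*t^2 - 6*t - 1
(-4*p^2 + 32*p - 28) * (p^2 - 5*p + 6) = -4*p^4 + 52*p^3 - 212*p^2 + 332*p - 168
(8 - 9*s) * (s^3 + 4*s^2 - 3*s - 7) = -9*s^4 - 28*s^3 + 59*s^2 + 39*s - 56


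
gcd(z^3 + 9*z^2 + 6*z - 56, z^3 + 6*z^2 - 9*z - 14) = z^2 + 5*z - 14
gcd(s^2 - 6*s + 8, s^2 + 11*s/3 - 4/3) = 1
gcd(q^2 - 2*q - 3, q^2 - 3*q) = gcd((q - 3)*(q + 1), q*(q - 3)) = q - 3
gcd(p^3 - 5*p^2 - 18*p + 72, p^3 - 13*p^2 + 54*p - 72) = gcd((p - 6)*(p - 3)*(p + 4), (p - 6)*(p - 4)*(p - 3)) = p^2 - 9*p + 18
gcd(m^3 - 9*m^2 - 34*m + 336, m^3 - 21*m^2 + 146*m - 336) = m^2 - 15*m + 56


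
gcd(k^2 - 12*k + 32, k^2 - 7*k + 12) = k - 4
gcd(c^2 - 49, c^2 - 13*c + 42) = c - 7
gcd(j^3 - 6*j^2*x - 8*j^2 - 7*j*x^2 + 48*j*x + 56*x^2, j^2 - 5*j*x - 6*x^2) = j + x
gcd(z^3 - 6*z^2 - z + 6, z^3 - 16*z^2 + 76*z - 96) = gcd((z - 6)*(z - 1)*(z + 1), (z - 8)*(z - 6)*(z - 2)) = z - 6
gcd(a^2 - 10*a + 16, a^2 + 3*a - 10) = a - 2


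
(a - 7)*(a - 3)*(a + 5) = a^3 - 5*a^2 - 29*a + 105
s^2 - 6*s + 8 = (s - 4)*(s - 2)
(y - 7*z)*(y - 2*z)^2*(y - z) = y^4 - 12*y^3*z + 43*y^2*z^2 - 60*y*z^3 + 28*z^4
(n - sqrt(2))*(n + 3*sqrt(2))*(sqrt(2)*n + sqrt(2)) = sqrt(2)*n^3 + sqrt(2)*n^2 + 4*n^2 - 6*sqrt(2)*n + 4*n - 6*sqrt(2)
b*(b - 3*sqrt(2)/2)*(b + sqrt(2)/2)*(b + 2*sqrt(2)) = b^4 + sqrt(2)*b^3 - 11*b^2/2 - 3*sqrt(2)*b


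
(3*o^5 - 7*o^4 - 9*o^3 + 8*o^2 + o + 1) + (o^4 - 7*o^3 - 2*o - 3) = 3*o^5 - 6*o^4 - 16*o^3 + 8*o^2 - o - 2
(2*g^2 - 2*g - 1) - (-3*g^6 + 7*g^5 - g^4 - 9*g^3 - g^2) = 3*g^6 - 7*g^5 + g^4 + 9*g^3 + 3*g^2 - 2*g - 1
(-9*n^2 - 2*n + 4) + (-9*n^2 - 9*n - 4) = -18*n^2 - 11*n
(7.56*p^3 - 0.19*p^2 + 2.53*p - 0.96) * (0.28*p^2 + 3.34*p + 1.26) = 2.1168*p^5 + 25.1972*p^4 + 9.5994*p^3 + 7.942*p^2 - 0.0186000000000002*p - 1.2096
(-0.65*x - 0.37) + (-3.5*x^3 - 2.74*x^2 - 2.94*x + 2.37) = -3.5*x^3 - 2.74*x^2 - 3.59*x + 2.0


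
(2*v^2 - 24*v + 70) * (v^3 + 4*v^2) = 2*v^5 - 16*v^4 - 26*v^3 + 280*v^2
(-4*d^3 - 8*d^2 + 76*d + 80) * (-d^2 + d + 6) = 4*d^5 + 4*d^4 - 108*d^3 - 52*d^2 + 536*d + 480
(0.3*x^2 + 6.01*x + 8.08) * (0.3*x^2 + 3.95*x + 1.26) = 0.09*x^4 + 2.988*x^3 + 26.5415*x^2 + 39.4886*x + 10.1808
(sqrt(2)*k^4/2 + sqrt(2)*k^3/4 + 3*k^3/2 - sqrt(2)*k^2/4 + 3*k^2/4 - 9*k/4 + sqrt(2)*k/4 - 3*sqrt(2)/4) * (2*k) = sqrt(2)*k^5 + sqrt(2)*k^4/2 + 3*k^4 - sqrt(2)*k^3/2 + 3*k^3/2 - 9*k^2/2 + sqrt(2)*k^2/2 - 3*sqrt(2)*k/2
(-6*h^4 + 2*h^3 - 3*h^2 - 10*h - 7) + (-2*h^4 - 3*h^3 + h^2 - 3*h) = -8*h^4 - h^3 - 2*h^2 - 13*h - 7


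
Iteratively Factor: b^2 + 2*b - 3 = (b + 3)*(b - 1)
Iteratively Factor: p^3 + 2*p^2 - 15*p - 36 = (p + 3)*(p^2 - p - 12) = (p - 4)*(p + 3)*(p + 3)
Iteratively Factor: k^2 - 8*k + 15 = (k - 3)*(k - 5)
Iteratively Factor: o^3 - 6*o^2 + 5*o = (o)*(o^2 - 6*o + 5) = o*(o - 5)*(o - 1)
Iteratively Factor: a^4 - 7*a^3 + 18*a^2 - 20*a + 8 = (a - 2)*(a^3 - 5*a^2 + 8*a - 4) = (a - 2)^2*(a^2 - 3*a + 2) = (a - 2)^3*(a - 1)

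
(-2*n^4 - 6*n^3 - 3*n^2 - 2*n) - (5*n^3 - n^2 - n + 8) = -2*n^4 - 11*n^3 - 2*n^2 - n - 8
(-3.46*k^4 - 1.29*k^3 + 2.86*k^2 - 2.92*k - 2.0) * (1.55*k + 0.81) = -5.363*k^5 - 4.8021*k^4 + 3.3881*k^3 - 2.2094*k^2 - 5.4652*k - 1.62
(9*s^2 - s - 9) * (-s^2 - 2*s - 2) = -9*s^4 - 17*s^3 - 7*s^2 + 20*s + 18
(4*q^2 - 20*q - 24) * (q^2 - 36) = 4*q^4 - 20*q^3 - 168*q^2 + 720*q + 864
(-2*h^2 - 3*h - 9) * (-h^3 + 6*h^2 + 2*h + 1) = 2*h^5 - 9*h^4 - 13*h^3 - 62*h^2 - 21*h - 9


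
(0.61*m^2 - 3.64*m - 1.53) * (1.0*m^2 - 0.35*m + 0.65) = 0.61*m^4 - 3.8535*m^3 + 0.1405*m^2 - 1.8305*m - 0.9945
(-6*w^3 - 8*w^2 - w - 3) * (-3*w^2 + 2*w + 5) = 18*w^5 + 12*w^4 - 43*w^3 - 33*w^2 - 11*w - 15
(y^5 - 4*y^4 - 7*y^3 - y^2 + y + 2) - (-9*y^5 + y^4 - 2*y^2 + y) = 10*y^5 - 5*y^4 - 7*y^3 + y^2 + 2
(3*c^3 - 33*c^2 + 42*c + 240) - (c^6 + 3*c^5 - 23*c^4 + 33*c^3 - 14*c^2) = -c^6 - 3*c^5 + 23*c^4 - 30*c^3 - 19*c^2 + 42*c + 240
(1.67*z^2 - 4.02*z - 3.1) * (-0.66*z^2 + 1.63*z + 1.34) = -1.1022*z^4 + 5.3753*z^3 - 2.2688*z^2 - 10.4398*z - 4.154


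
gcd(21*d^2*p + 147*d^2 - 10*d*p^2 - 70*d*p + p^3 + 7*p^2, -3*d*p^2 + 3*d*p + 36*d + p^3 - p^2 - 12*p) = -3*d + p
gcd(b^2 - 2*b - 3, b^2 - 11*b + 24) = b - 3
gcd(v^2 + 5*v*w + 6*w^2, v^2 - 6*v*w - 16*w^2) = v + 2*w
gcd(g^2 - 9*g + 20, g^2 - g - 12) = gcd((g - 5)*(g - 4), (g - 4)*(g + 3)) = g - 4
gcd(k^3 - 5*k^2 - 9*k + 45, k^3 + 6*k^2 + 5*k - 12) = k + 3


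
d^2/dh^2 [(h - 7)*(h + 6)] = 2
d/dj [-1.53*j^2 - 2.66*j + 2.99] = -3.06*j - 2.66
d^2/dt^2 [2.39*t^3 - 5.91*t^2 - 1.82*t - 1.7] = 14.34*t - 11.82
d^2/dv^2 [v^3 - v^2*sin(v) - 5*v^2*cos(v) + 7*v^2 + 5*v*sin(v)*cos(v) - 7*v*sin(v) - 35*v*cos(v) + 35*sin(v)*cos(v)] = v^2*sin(v) + 5*v^2*cos(v) + 27*v*sin(v) - 10*v*sin(2*v) + 31*v*cos(v) + 6*v + 68*sin(v) - 70*sin(2*v) - 24*cos(v) + 10*cos(2*v) + 14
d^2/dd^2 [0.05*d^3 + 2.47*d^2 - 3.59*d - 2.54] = 0.3*d + 4.94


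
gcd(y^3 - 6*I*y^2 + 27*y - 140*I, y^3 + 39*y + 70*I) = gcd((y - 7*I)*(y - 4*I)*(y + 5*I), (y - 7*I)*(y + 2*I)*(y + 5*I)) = y^2 - 2*I*y + 35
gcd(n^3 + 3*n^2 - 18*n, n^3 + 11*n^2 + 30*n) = n^2 + 6*n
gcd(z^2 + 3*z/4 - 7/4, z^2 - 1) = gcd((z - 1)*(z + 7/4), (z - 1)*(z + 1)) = z - 1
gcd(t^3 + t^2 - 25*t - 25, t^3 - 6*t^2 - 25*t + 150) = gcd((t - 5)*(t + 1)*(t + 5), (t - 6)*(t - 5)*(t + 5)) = t^2 - 25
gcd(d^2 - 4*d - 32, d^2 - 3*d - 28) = d + 4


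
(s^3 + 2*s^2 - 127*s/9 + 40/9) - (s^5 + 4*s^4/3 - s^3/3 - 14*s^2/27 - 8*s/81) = -s^5 - 4*s^4/3 + 4*s^3/3 + 68*s^2/27 - 1135*s/81 + 40/9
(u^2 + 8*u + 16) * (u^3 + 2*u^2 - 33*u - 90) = u^5 + 10*u^4 - u^3 - 322*u^2 - 1248*u - 1440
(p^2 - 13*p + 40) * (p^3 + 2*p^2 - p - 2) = p^5 - 11*p^4 + 13*p^3 + 91*p^2 - 14*p - 80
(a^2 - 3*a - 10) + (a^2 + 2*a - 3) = 2*a^2 - a - 13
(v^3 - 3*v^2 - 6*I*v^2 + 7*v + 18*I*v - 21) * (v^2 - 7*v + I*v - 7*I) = v^5 - 10*v^4 - 5*I*v^4 + 34*v^3 + 50*I*v^3 - 130*v^2 - 98*I*v^2 + 273*v - 70*I*v + 147*I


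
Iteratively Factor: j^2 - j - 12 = (j - 4)*(j + 3)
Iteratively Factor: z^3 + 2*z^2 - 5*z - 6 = (z - 2)*(z^2 + 4*z + 3) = (z - 2)*(z + 1)*(z + 3)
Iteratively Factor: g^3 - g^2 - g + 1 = (g - 1)*(g^2 - 1) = (g - 1)*(g + 1)*(g - 1)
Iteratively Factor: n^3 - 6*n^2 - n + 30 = (n - 5)*(n^2 - n - 6) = (n - 5)*(n + 2)*(n - 3)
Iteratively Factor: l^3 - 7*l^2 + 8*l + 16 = (l - 4)*(l^2 - 3*l - 4) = (l - 4)^2*(l + 1)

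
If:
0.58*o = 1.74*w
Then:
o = 3.0*w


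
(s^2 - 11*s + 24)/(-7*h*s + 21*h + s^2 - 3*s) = (s - 8)/(-7*h + s)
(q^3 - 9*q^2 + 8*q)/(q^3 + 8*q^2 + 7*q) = (q^2 - 9*q + 8)/(q^2 + 8*q + 7)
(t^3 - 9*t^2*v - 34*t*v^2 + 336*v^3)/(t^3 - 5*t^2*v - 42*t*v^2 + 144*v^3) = (t - 7*v)/(t - 3*v)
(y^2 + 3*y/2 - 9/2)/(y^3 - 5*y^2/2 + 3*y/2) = (y + 3)/(y*(y - 1))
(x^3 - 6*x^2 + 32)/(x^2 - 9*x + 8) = (x^3 - 6*x^2 + 32)/(x^2 - 9*x + 8)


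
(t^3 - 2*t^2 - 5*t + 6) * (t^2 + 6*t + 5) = t^5 + 4*t^4 - 12*t^3 - 34*t^2 + 11*t + 30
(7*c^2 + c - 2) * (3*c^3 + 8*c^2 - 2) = 21*c^5 + 59*c^4 + 2*c^3 - 30*c^2 - 2*c + 4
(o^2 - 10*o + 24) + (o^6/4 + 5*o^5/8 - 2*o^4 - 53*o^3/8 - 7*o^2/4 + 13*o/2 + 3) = o^6/4 + 5*o^5/8 - 2*o^4 - 53*o^3/8 - 3*o^2/4 - 7*o/2 + 27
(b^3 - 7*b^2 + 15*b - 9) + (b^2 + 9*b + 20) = b^3 - 6*b^2 + 24*b + 11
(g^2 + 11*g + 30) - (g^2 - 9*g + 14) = 20*g + 16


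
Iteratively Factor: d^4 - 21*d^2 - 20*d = (d + 4)*(d^3 - 4*d^2 - 5*d) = (d - 5)*(d + 4)*(d^2 + d) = d*(d - 5)*(d + 4)*(d + 1)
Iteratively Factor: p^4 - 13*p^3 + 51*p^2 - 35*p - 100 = (p + 1)*(p^3 - 14*p^2 + 65*p - 100) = (p - 4)*(p + 1)*(p^2 - 10*p + 25) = (p - 5)*(p - 4)*(p + 1)*(p - 5)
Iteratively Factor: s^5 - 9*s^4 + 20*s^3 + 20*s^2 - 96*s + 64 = (s - 2)*(s^4 - 7*s^3 + 6*s^2 + 32*s - 32) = (s - 4)*(s - 2)*(s^3 - 3*s^2 - 6*s + 8) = (s - 4)*(s - 2)*(s - 1)*(s^2 - 2*s - 8) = (s - 4)*(s - 2)*(s - 1)*(s + 2)*(s - 4)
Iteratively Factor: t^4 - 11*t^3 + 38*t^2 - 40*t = (t - 5)*(t^3 - 6*t^2 + 8*t) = (t - 5)*(t - 2)*(t^2 - 4*t) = t*(t - 5)*(t - 2)*(t - 4)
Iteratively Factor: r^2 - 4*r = (r - 4)*(r)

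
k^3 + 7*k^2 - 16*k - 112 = (k - 4)*(k + 4)*(k + 7)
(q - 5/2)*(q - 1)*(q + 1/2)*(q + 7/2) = q^4 + q^3/2 - 39*q^2/4 + 31*q/8 + 35/8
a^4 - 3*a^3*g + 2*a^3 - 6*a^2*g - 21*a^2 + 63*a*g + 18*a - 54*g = (a - 3)*(a - 1)*(a + 6)*(a - 3*g)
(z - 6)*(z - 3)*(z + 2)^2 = z^4 - 5*z^3 - 14*z^2 + 36*z + 72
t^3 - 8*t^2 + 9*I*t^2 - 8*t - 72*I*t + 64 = (t - 8)*(t + I)*(t + 8*I)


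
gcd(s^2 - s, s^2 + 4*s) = s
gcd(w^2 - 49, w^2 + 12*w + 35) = w + 7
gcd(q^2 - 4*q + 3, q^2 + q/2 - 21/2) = q - 3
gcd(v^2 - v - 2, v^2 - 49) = 1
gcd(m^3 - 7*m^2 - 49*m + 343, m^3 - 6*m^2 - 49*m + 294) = m^2 - 49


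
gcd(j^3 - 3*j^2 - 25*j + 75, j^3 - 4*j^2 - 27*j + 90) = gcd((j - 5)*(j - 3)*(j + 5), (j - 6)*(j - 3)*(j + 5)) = j^2 + 2*j - 15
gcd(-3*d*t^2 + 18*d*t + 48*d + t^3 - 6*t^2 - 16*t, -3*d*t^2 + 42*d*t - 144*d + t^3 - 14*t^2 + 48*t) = -3*d*t + 24*d + t^2 - 8*t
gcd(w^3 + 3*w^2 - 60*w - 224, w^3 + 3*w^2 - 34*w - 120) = w + 4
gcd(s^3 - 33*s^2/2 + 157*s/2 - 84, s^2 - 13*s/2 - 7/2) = s - 7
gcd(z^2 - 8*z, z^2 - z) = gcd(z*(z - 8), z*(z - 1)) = z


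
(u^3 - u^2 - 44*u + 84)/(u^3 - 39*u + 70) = (u - 6)/(u - 5)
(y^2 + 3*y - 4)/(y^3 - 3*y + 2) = (y + 4)/(y^2 + y - 2)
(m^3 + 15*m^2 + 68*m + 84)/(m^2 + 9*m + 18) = (m^2 + 9*m + 14)/(m + 3)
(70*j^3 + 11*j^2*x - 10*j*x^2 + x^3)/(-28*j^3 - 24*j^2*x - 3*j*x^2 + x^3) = (-5*j + x)/(2*j + x)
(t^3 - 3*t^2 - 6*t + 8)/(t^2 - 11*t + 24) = (t^3 - 3*t^2 - 6*t + 8)/(t^2 - 11*t + 24)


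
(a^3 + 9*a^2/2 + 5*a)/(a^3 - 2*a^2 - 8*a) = (a + 5/2)/(a - 4)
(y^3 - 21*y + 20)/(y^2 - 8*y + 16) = (y^2 + 4*y - 5)/(y - 4)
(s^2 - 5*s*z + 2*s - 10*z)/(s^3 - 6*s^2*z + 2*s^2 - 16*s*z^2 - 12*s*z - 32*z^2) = (-s + 5*z)/(-s^2 + 6*s*z + 16*z^2)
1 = 1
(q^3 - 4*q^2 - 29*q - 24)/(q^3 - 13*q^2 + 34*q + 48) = (q + 3)/(q - 6)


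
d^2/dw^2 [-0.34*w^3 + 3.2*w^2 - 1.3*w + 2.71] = 6.4 - 2.04*w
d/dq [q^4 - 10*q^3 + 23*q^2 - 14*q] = 4*q^3 - 30*q^2 + 46*q - 14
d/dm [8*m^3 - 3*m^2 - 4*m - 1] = 24*m^2 - 6*m - 4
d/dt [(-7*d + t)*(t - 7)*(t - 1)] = -14*d*t + 56*d + 3*t^2 - 16*t + 7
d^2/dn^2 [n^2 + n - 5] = 2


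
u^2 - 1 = (u - 1)*(u + 1)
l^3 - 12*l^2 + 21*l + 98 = (l - 7)^2*(l + 2)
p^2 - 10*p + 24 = (p - 6)*(p - 4)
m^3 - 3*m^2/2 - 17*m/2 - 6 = (m - 4)*(m + 1)*(m + 3/2)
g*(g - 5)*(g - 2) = g^3 - 7*g^2 + 10*g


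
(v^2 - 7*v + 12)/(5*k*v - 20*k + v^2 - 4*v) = (v - 3)/(5*k + v)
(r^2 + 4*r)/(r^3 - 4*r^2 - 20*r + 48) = r/(r^2 - 8*r + 12)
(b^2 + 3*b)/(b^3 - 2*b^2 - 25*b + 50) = b*(b + 3)/(b^3 - 2*b^2 - 25*b + 50)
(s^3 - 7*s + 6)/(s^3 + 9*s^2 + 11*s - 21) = (s - 2)/(s + 7)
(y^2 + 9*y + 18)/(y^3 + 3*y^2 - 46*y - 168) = (y + 3)/(y^2 - 3*y - 28)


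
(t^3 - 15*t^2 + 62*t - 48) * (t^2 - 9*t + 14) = t^5 - 24*t^4 + 211*t^3 - 816*t^2 + 1300*t - 672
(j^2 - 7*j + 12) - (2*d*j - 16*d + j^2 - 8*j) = -2*d*j + 16*d + j + 12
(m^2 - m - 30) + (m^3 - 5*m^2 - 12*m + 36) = m^3 - 4*m^2 - 13*m + 6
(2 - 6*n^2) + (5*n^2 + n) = -n^2 + n + 2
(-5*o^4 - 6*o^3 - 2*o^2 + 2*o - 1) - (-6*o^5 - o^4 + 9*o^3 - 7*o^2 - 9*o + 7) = 6*o^5 - 4*o^4 - 15*o^3 + 5*o^2 + 11*o - 8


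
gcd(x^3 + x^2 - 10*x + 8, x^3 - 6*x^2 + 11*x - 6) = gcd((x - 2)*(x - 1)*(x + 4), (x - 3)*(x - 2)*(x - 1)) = x^2 - 3*x + 2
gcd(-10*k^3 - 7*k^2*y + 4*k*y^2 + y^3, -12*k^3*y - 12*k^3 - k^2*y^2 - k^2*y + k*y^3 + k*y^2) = 1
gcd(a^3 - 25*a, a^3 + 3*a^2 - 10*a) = a^2 + 5*a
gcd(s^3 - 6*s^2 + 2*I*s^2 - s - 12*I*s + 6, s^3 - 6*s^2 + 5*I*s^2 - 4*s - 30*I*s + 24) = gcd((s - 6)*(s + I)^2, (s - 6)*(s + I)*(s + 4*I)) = s^2 + s*(-6 + I) - 6*I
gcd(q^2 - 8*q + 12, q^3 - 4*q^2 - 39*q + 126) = 1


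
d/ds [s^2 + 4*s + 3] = 2*s + 4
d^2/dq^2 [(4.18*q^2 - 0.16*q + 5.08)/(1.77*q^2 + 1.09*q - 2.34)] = (-17.131476*q^3 + 199.367136*q^2 + 54.828936*q + 99.111608)/(5.545233*q^6 + 10.244583*q^5 - 15.684147*q^4 - 25.792343*q^3 + 20.734974*q^2 + 17.905212*q - 12.812904)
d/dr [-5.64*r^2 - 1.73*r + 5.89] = -11.28*r - 1.73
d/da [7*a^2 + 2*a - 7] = 14*a + 2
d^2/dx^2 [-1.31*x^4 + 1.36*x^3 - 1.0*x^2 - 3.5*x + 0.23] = -15.72*x^2 + 8.16*x - 2.0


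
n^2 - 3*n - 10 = (n - 5)*(n + 2)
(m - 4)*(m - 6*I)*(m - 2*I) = m^3 - 4*m^2 - 8*I*m^2 - 12*m + 32*I*m + 48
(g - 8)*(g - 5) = g^2 - 13*g + 40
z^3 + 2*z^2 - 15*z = z*(z - 3)*(z + 5)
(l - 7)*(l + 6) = l^2 - l - 42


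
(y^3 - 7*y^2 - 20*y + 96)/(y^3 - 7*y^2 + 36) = (y^2 - 4*y - 32)/(y^2 - 4*y - 12)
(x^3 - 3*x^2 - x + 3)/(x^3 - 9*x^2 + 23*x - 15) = (x + 1)/(x - 5)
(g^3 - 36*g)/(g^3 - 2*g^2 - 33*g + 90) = g*(g - 6)/(g^2 - 8*g + 15)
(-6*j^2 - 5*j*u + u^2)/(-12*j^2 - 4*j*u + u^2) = (j + u)/(2*j + u)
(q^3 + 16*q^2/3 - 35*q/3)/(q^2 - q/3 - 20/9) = 3*q*(q + 7)/(3*q + 4)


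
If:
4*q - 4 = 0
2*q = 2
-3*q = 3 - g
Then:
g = 6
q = 1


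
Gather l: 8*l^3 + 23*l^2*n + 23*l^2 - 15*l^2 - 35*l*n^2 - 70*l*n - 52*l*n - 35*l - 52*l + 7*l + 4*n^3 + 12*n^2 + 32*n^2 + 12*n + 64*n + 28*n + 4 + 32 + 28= 8*l^3 + l^2*(23*n + 8) + l*(-35*n^2 - 122*n - 80) + 4*n^3 + 44*n^2 + 104*n + 64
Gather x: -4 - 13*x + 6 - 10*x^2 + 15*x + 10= -10*x^2 + 2*x + 12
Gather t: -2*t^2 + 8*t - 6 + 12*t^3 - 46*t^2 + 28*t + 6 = 12*t^3 - 48*t^2 + 36*t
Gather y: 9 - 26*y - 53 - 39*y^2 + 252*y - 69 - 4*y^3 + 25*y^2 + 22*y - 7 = -4*y^3 - 14*y^2 + 248*y - 120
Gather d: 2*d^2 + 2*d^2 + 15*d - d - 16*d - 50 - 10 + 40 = 4*d^2 - 2*d - 20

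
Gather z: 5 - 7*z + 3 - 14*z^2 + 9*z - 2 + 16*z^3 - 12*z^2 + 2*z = 16*z^3 - 26*z^2 + 4*z + 6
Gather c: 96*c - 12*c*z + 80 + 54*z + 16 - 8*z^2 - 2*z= c*(96 - 12*z) - 8*z^2 + 52*z + 96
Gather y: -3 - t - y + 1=-t - y - 2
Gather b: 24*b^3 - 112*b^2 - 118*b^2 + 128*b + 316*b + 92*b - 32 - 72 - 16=24*b^3 - 230*b^2 + 536*b - 120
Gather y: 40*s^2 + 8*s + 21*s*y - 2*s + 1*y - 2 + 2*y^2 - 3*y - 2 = 40*s^2 + 6*s + 2*y^2 + y*(21*s - 2) - 4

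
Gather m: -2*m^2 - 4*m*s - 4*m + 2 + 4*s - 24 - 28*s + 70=-2*m^2 + m*(-4*s - 4) - 24*s + 48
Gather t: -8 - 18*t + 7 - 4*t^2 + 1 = -4*t^2 - 18*t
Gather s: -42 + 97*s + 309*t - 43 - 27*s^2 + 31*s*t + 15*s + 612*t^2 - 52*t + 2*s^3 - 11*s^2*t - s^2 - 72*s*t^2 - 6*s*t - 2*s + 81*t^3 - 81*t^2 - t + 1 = 2*s^3 + s^2*(-11*t - 28) + s*(-72*t^2 + 25*t + 110) + 81*t^3 + 531*t^2 + 256*t - 84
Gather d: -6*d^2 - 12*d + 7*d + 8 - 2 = -6*d^2 - 5*d + 6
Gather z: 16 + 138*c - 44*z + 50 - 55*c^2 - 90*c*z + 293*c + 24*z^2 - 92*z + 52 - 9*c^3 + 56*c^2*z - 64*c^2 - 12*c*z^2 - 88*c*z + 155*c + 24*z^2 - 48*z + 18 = -9*c^3 - 119*c^2 + 586*c + z^2*(48 - 12*c) + z*(56*c^2 - 178*c - 184) + 136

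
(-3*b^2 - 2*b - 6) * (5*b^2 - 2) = -15*b^4 - 10*b^3 - 24*b^2 + 4*b + 12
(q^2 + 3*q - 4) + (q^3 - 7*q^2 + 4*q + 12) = q^3 - 6*q^2 + 7*q + 8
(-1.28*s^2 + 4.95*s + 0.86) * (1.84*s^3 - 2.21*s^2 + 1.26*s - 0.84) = -2.3552*s^5 + 11.9368*s^4 - 10.9699*s^3 + 5.4116*s^2 - 3.0744*s - 0.7224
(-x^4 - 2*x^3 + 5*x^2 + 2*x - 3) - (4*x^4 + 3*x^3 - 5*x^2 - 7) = -5*x^4 - 5*x^3 + 10*x^2 + 2*x + 4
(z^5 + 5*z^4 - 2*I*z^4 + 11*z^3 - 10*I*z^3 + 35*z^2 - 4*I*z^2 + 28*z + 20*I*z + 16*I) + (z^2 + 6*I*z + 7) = z^5 + 5*z^4 - 2*I*z^4 + 11*z^3 - 10*I*z^3 + 36*z^2 - 4*I*z^2 + 28*z + 26*I*z + 7 + 16*I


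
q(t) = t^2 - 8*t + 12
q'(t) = 2*t - 8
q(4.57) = -3.68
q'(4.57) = 1.14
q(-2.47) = 37.86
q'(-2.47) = -12.94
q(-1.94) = 31.28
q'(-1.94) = -11.88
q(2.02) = -0.08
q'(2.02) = -3.96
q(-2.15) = 33.82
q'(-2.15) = -12.30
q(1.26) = 3.51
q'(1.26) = -5.48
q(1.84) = 0.67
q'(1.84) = -4.32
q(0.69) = 6.96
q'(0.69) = -6.62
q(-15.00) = 357.00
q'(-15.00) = -38.00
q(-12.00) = 252.00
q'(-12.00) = -32.00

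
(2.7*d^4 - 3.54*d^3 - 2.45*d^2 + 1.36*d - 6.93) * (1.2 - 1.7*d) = -4.59*d^5 + 9.258*d^4 - 0.0830000000000002*d^3 - 5.252*d^2 + 13.413*d - 8.316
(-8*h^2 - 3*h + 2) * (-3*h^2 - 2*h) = 24*h^4 + 25*h^3 - 4*h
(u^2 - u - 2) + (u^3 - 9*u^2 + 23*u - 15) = u^3 - 8*u^2 + 22*u - 17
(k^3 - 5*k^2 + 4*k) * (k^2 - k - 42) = k^5 - 6*k^4 - 33*k^3 + 206*k^2 - 168*k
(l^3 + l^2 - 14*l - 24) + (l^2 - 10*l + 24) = l^3 + 2*l^2 - 24*l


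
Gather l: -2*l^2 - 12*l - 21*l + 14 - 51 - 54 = -2*l^2 - 33*l - 91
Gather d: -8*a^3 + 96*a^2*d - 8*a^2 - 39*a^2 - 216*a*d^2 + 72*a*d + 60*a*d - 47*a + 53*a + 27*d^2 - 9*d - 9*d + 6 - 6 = -8*a^3 - 47*a^2 + 6*a + d^2*(27 - 216*a) + d*(96*a^2 + 132*a - 18)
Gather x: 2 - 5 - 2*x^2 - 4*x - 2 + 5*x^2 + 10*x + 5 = 3*x^2 + 6*x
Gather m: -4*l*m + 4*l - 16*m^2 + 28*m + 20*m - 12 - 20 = 4*l - 16*m^2 + m*(48 - 4*l) - 32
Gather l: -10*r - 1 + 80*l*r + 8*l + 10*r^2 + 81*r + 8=l*(80*r + 8) + 10*r^2 + 71*r + 7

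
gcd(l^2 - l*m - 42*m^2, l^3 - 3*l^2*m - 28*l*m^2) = l - 7*m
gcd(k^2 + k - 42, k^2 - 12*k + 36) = k - 6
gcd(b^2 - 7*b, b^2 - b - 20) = 1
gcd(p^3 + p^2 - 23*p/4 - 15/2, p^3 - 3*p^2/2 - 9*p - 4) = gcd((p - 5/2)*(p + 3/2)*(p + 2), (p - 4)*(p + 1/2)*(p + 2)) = p + 2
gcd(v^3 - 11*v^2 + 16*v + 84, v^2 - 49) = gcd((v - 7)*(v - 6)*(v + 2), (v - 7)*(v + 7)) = v - 7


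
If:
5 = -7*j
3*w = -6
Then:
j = -5/7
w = -2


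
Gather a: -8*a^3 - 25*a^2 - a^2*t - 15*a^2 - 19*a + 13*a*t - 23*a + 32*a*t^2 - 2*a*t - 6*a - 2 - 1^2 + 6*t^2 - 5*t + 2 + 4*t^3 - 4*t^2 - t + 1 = -8*a^3 + a^2*(-t - 40) + a*(32*t^2 + 11*t - 48) + 4*t^3 + 2*t^2 - 6*t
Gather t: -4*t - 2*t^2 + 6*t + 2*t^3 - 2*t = 2*t^3 - 2*t^2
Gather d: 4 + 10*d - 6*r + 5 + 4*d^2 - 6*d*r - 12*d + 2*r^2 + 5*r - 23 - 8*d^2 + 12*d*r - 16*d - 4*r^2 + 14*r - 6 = -4*d^2 + d*(6*r - 18) - 2*r^2 + 13*r - 20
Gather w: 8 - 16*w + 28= 36 - 16*w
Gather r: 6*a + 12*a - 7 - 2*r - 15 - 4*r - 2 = 18*a - 6*r - 24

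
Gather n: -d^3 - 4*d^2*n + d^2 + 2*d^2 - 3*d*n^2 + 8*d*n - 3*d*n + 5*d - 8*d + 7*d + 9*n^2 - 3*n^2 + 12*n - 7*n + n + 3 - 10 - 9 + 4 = -d^3 + 3*d^2 + 4*d + n^2*(6 - 3*d) + n*(-4*d^2 + 5*d + 6) - 12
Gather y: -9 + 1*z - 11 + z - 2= 2*z - 22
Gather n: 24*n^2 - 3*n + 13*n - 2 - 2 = 24*n^2 + 10*n - 4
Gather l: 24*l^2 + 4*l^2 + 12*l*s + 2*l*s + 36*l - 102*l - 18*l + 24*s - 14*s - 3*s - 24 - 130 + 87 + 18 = 28*l^2 + l*(14*s - 84) + 7*s - 49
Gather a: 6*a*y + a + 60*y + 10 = a*(6*y + 1) + 60*y + 10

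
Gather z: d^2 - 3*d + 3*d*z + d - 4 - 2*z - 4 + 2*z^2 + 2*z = d^2 + 3*d*z - 2*d + 2*z^2 - 8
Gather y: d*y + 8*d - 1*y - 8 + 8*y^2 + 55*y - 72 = 8*d + 8*y^2 + y*(d + 54) - 80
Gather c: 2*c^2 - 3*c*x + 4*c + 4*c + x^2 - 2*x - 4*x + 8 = 2*c^2 + c*(8 - 3*x) + x^2 - 6*x + 8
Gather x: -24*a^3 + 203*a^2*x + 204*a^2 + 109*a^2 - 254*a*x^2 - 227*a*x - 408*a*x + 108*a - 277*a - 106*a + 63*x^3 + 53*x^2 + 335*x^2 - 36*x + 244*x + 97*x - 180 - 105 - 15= -24*a^3 + 313*a^2 - 275*a + 63*x^3 + x^2*(388 - 254*a) + x*(203*a^2 - 635*a + 305) - 300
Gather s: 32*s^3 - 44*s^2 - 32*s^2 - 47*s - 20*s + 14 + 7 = 32*s^3 - 76*s^2 - 67*s + 21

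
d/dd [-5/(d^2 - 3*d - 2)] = 5*(2*d - 3)/(-d^2 + 3*d + 2)^2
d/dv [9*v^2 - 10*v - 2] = 18*v - 10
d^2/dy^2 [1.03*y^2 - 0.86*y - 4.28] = 2.06000000000000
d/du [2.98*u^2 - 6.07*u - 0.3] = 5.96*u - 6.07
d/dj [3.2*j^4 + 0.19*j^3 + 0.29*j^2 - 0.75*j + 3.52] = 12.8*j^3 + 0.57*j^2 + 0.58*j - 0.75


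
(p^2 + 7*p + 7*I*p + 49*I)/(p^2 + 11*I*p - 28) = (p + 7)/(p + 4*I)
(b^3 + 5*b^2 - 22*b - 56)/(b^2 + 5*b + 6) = (b^2 + 3*b - 28)/(b + 3)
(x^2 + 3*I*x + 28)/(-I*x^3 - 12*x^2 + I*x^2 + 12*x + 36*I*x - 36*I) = (I*x^2 - 3*x + 28*I)/(x^3 - x^2*(1 + 12*I) + 12*x*(-3 + I) + 36)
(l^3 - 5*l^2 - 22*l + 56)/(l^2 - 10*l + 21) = (l^2 + 2*l - 8)/(l - 3)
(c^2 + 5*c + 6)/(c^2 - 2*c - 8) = (c + 3)/(c - 4)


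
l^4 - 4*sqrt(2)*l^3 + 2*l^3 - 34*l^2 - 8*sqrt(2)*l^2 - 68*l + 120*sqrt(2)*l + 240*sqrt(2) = (l + 2)*(l - 5*sqrt(2))*(l - 3*sqrt(2))*(l + 4*sqrt(2))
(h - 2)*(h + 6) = h^2 + 4*h - 12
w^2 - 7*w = w*(w - 7)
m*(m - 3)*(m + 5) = m^3 + 2*m^2 - 15*m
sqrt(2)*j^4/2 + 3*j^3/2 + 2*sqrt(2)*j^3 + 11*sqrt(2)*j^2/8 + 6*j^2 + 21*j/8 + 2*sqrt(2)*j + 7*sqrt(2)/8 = (j + 1/2)*(j + 7/2)*(j + sqrt(2))*(sqrt(2)*j/2 + 1/2)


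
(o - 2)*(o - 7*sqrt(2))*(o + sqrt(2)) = o^3 - 6*sqrt(2)*o^2 - 2*o^2 - 14*o + 12*sqrt(2)*o + 28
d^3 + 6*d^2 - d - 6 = (d - 1)*(d + 1)*(d + 6)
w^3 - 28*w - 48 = (w - 6)*(w + 2)*(w + 4)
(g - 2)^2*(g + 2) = g^3 - 2*g^2 - 4*g + 8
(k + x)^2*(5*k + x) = 5*k^3 + 11*k^2*x + 7*k*x^2 + x^3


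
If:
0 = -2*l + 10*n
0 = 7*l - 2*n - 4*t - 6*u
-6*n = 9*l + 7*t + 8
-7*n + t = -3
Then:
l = 13/20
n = 13/100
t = -209/100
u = 253/120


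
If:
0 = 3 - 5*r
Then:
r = 3/5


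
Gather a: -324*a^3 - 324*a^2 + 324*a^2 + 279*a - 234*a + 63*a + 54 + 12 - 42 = -324*a^3 + 108*a + 24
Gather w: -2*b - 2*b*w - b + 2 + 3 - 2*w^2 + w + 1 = -3*b - 2*w^2 + w*(1 - 2*b) + 6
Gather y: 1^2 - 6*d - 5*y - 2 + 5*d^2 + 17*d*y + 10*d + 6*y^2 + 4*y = 5*d^2 + 4*d + 6*y^2 + y*(17*d - 1) - 1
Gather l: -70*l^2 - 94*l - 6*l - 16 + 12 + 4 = -70*l^2 - 100*l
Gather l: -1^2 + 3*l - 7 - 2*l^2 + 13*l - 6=-2*l^2 + 16*l - 14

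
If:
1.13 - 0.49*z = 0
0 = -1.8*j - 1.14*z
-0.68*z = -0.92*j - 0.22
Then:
No Solution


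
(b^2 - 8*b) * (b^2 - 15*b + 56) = b^4 - 23*b^3 + 176*b^2 - 448*b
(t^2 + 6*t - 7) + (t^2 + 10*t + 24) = 2*t^2 + 16*t + 17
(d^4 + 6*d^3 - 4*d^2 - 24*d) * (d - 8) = d^5 - 2*d^4 - 52*d^3 + 8*d^2 + 192*d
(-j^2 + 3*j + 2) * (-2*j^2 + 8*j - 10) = 2*j^4 - 14*j^3 + 30*j^2 - 14*j - 20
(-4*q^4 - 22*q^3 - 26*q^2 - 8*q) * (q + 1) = -4*q^5 - 26*q^4 - 48*q^3 - 34*q^2 - 8*q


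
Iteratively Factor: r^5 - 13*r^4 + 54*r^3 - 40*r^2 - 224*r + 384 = (r - 4)*(r^4 - 9*r^3 + 18*r^2 + 32*r - 96) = (r - 4)*(r - 3)*(r^3 - 6*r^2 + 32) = (r - 4)^2*(r - 3)*(r^2 - 2*r - 8) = (r - 4)^3*(r - 3)*(r + 2)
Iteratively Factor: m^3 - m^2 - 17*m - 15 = (m - 5)*(m^2 + 4*m + 3) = (m - 5)*(m + 1)*(m + 3)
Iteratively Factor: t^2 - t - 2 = (t + 1)*(t - 2)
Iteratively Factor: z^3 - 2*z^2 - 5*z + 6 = (z - 3)*(z^2 + z - 2) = (z - 3)*(z - 1)*(z + 2)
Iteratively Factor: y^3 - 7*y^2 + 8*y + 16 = (y + 1)*(y^2 - 8*y + 16) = (y - 4)*(y + 1)*(y - 4)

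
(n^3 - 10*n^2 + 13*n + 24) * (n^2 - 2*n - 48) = n^5 - 12*n^4 - 15*n^3 + 478*n^2 - 672*n - 1152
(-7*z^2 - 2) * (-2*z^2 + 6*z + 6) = 14*z^4 - 42*z^3 - 38*z^2 - 12*z - 12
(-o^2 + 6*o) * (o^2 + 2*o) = -o^4 + 4*o^3 + 12*o^2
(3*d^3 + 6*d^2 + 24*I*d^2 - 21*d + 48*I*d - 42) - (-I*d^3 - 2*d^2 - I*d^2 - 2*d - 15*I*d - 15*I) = 3*d^3 + I*d^3 + 8*d^2 + 25*I*d^2 - 19*d + 63*I*d - 42 + 15*I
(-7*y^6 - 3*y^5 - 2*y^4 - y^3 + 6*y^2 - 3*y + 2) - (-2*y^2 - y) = -7*y^6 - 3*y^5 - 2*y^4 - y^3 + 8*y^2 - 2*y + 2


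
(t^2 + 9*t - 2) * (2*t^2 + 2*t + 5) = 2*t^4 + 20*t^3 + 19*t^2 + 41*t - 10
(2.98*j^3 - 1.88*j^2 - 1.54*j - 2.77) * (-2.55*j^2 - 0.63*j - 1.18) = -7.599*j^5 + 2.9166*j^4 + 1.595*j^3 + 10.2521*j^2 + 3.5623*j + 3.2686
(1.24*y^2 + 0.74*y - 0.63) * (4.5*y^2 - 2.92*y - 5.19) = 5.58*y^4 - 0.2908*y^3 - 11.4314*y^2 - 2.001*y + 3.2697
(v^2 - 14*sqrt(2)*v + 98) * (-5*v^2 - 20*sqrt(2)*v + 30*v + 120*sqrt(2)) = -5*v^4 + 30*v^3 + 50*sqrt(2)*v^3 - 300*sqrt(2)*v^2 + 70*v^2 - 1960*sqrt(2)*v - 420*v + 11760*sqrt(2)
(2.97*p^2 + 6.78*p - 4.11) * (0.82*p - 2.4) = 2.4354*p^3 - 1.5684*p^2 - 19.6422*p + 9.864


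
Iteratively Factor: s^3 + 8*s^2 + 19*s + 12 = (s + 3)*(s^2 + 5*s + 4) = (s + 3)*(s + 4)*(s + 1)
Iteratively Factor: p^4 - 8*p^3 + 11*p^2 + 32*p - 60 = (p - 3)*(p^3 - 5*p^2 - 4*p + 20) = (p - 3)*(p + 2)*(p^2 - 7*p + 10) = (p - 5)*(p - 3)*(p + 2)*(p - 2)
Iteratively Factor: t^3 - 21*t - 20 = (t - 5)*(t^2 + 5*t + 4) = (t - 5)*(t + 1)*(t + 4)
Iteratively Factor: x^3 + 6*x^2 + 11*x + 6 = (x + 3)*(x^2 + 3*x + 2) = (x + 1)*(x + 3)*(x + 2)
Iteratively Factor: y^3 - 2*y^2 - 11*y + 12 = (y + 3)*(y^2 - 5*y + 4) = (y - 4)*(y + 3)*(y - 1)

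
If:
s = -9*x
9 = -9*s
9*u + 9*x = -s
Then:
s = -1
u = 0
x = 1/9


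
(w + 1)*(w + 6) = w^2 + 7*w + 6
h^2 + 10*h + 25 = (h + 5)^2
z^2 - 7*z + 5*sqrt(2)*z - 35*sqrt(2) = (z - 7)*(z + 5*sqrt(2))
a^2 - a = a*(a - 1)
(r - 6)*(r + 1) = r^2 - 5*r - 6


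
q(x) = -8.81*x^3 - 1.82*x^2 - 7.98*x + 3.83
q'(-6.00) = -937.62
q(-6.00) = 1889.15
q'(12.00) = -3857.58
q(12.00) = -15577.69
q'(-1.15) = -38.75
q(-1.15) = 24.00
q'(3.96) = -436.86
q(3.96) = -603.40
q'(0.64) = -21.14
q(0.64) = -4.33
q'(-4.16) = -450.22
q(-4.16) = 639.77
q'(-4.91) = -627.28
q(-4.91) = 1041.98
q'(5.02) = -692.30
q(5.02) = -1196.61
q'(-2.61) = -178.52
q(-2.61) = 168.90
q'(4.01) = -447.57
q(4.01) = -625.51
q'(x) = -26.43*x^2 - 3.64*x - 7.98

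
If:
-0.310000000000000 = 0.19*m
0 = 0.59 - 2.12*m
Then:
No Solution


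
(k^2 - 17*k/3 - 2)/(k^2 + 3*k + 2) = (k^2 - 17*k/3 - 2)/(k^2 + 3*k + 2)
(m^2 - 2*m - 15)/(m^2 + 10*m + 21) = (m - 5)/(m + 7)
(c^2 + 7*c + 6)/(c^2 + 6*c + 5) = (c + 6)/(c + 5)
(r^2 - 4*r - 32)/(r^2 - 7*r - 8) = (r + 4)/(r + 1)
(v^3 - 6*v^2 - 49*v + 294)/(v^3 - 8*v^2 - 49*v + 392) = (v - 6)/(v - 8)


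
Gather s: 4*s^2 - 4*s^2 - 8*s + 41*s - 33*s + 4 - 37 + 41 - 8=0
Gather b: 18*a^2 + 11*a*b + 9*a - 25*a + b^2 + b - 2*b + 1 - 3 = 18*a^2 - 16*a + b^2 + b*(11*a - 1) - 2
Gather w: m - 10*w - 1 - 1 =m - 10*w - 2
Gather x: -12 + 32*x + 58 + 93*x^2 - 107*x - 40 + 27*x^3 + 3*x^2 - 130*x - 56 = 27*x^3 + 96*x^2 - 205*x - 50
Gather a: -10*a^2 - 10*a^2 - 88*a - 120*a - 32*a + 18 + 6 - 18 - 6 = -20*a^2 - 240*a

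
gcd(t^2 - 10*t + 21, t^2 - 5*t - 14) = t - 7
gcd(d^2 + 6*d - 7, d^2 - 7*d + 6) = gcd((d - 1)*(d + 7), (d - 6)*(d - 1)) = d - 1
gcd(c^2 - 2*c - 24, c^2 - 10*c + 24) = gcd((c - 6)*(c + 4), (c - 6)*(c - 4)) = c - 6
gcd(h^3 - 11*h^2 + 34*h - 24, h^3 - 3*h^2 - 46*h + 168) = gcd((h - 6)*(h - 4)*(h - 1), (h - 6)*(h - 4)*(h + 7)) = h^2 - 10*h + 24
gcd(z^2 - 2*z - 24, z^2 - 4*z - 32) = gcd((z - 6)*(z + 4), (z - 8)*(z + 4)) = z + 4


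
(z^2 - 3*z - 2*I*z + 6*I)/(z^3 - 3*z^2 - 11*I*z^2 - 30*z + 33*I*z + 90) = (z - 2*I)/(z^2 - 11*I*z - 30)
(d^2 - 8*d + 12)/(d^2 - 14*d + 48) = (d - 2)/(d - 8)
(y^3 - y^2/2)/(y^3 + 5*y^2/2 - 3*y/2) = y/(y + 3)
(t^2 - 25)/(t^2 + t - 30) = (t + 5)/(t + 6)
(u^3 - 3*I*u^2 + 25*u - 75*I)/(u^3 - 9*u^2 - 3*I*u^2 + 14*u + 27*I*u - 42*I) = (u^2 + 25)/(u^2 - 9*u + 14)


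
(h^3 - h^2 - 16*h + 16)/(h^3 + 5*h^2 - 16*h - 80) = (h - 1)/(h + 5)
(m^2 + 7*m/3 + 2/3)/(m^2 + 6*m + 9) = (3*m^2 + 7*m + 2)/(3*(m^2 + 6*m + 9))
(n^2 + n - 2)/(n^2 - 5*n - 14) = (n - 1)/(n - 7)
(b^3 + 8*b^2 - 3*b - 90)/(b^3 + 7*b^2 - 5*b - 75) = (b + 6)/(b + 5)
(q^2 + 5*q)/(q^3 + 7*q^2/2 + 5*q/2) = 2*(q + 5)/(2*q^2 + 7*q + 5)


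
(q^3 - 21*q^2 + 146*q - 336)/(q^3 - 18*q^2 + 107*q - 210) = (q - 8)/(q - 5)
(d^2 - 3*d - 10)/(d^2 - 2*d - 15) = (d + 2)/(d + 3)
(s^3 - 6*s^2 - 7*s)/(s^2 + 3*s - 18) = s*(s^2 - 6*s - 7)/(s^2 + 3*s - 18)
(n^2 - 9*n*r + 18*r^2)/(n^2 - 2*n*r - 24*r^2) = (n - 3*r)/(n + 4*r)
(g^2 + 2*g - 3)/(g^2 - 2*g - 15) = (g - 1)/(g - 5)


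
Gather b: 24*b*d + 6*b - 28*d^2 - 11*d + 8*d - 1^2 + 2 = b*(24*d + 6) - 28*d^2 - 3*d + 1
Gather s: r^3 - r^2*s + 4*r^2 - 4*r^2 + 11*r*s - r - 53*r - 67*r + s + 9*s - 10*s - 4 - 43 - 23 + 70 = r^3 - 121*r + s*(-r^2 + 11*r)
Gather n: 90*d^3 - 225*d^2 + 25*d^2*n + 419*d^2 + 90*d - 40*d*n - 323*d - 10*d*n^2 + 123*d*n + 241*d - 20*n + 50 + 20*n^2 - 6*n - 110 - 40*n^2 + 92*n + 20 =90*d^3 + 194*d^2 + 8*d + n^2*(-10*d - 20) + n*(25*d^2 + 83*d + 66) - 40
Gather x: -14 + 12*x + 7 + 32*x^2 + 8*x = 32*x^2 + 20*x - 7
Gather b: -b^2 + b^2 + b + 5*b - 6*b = 0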